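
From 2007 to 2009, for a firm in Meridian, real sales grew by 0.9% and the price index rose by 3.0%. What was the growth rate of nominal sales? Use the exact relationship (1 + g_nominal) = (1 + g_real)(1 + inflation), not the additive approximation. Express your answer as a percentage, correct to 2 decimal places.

3.93%

(1 + g_nom) = (1 + g_real)(1 + π) = 1.0090 × 1.0300 = 1.03927.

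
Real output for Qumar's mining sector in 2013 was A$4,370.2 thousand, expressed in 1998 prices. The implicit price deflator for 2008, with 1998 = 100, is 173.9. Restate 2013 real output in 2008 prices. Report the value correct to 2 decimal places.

Real output in 2008 prices = Real output in 1998 prices × (P_2008/P_1998) = 4370.2 × 1.739 = 7599.78.

A$7,599.78 thousand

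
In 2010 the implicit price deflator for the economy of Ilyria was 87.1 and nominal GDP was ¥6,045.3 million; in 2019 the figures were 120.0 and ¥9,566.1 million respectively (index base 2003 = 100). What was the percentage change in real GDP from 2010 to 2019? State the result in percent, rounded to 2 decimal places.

14.86%

Real GDP 2010 = 6045.3 / 0.871 = 6940.64.
Real GDP 2019 = 9566.1 / 1.200 = 7971.75.
Real growth = 7971.75 / 6940.64 − 1 = 0.1486.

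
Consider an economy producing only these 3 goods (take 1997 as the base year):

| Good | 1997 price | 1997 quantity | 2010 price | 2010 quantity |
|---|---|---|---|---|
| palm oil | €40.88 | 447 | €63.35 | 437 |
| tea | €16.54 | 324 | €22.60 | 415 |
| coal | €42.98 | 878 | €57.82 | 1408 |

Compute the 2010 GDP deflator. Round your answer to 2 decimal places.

Nominal GDP 2010 = 63.35·437 + 22.60·415 + 57.82·1408 = 118473.51.
Real GDP 2010 (at 1997 prices) = 40.88·437 + 16.54·415 + 42.98·1408 = 85244.50.
Deflator = Nominal/Real × 100 = 118473.51/85244.50 × 100 = 138.981.

138.98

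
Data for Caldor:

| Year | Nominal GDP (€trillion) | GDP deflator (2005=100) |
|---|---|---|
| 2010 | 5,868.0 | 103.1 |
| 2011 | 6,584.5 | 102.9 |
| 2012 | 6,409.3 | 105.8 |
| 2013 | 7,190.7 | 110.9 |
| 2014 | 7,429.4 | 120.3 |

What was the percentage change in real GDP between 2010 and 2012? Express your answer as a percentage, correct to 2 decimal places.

Real GDP 2010 = 5868.0/1.031 = 5691.56.
Real GDP 2012 = 6409.3/1.058 = 6057.94.
Change = 6057.94/5691.56 − 1 = 0.0644.

6.44%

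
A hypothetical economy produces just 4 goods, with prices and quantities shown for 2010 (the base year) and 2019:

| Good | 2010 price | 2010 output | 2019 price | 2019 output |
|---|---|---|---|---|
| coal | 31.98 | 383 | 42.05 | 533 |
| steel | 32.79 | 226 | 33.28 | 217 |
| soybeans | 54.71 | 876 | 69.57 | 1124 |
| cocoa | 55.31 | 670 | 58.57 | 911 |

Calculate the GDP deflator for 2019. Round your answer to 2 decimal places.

Nominal GDP 2019 = 42.05·533 + 33.28·217 + 69.57·1124 + 58.57·911 = 161188.36.
Real GDP 2019 (at 2010 prices) = 31.98·533 + 32.79·217 + 54.71·1124 + 55.31·911 = 136042.22.
Deflator = Nominal/Real × 100 = 161188.36/136042.22 × 100 = 118.484.

118.48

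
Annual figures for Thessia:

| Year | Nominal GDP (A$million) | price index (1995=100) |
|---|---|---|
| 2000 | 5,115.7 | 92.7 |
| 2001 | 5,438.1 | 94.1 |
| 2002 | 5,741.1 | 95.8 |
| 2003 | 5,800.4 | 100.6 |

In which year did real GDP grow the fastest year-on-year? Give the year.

2001: real = 5438.1/0.941 = 5779.06; growth vs 2000 (5518.55) = 4.72%.
2002: real = 5741.1/0.958 = 5992.80; growth vs 2001 (5779.06) = 3.70%.
2003: real = 5800.4/1.006 = 5765.81; growth vs 2002 (5992.80) = -3.79%.

2001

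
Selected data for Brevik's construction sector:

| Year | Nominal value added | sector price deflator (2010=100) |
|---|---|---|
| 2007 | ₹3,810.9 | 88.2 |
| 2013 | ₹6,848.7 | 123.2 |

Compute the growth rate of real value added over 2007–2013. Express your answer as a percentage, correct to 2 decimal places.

28.66%

Deflate each year: 2007 → 3810.9/0.882 = 4320.75; 2013 → 6848.7/1.232 = 5559.01.
So real value added changed by 5559.01/4320.75 − 1 = 0.2866, i.e. 28.66%.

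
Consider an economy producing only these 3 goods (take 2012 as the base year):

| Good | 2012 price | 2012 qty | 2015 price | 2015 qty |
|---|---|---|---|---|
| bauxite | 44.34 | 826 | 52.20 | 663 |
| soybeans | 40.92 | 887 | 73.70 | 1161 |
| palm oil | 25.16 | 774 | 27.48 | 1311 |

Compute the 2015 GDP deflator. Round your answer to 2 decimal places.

142.14

Nominal GDP 2015 = 52.20·663 + 73.70·1161 + 27.48·1311 = 156200.58.
Real GDP 2015 (at 2012 prices) = 44.34·663 + 40.92·1161 + 25.16·1311 = 109890.30.
Deflator = Nominal/Real × 100 = 156200.58/109890.30 × 100 = 142.142.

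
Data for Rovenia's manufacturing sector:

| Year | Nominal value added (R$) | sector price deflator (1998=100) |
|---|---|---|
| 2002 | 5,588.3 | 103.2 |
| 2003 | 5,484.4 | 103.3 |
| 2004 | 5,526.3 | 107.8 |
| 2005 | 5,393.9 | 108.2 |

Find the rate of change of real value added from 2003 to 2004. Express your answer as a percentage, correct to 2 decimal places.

Real value added 2003 = 5484.4/1.033 = 5309.20.
Real value added 2004 = 5526.3/1.078 = 5126.44.
Change = 5126.44/5309.20 − 1 = -0.0344.

-3.44%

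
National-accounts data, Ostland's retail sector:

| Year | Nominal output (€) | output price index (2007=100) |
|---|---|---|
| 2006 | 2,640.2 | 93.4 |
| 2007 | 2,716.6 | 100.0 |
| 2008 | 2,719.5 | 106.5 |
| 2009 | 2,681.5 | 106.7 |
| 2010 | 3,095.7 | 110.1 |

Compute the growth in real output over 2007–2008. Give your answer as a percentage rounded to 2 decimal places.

-6.00%

Real output 2007 = 2716.6/1.000 = 2716.60.
Real output 2008 = 2719.5/1.065 = 2553.52.
Change = 2553.52/2716.60 − 1 = -0.0600.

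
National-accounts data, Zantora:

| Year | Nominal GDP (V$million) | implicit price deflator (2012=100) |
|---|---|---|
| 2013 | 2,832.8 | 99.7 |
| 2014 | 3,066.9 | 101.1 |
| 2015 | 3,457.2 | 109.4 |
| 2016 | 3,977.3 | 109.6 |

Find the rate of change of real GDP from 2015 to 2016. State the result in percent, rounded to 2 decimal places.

14.83%

Real GDP 2015 = 3457.2/1.094 = 3160.15.
Real GDP 2016 = 3977.3/1.096 = 3628.92.
Change = 3628.92/3160.15 − 1 = 0.1483.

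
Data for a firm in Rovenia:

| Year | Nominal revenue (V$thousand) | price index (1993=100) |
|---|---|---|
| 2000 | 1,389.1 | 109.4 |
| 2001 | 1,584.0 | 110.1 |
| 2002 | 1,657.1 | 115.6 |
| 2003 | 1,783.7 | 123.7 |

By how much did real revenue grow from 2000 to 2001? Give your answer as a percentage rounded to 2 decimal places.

13.31%

Real revenue 2000 = 1389.1/1.094 = 1269.74.
Real revenue 2001 = 1584.0/1.101 = 1438.69.
Change = 1438.69/1269.74 − 1 = 0.1331.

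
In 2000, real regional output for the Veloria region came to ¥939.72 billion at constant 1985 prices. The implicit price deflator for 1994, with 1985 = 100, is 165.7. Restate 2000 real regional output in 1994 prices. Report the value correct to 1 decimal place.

Real regional output in 1994 prices = Real regional output in 1985 prices × (P_1994/P_1985) = 939.72 × 1.657 = 1557.12.

¥1,557.1 billion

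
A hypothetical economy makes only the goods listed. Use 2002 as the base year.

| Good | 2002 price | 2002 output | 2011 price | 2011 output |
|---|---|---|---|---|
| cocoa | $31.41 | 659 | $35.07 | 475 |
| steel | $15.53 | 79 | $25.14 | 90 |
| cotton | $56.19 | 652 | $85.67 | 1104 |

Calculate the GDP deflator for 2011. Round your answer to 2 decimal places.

Nominal GDP 2011 = 35.07·475 + 25.14·90 + 85.67·1104 = 113500.53.
Real GDP 2011 (at 2002 prices) = 31.41·475 + 15.53·90 + 56.19·1104 = 78351.21.
Deflator = Nominal/Real × 100 = 113500.53/78351.21 × 100 = 144.861.

144.86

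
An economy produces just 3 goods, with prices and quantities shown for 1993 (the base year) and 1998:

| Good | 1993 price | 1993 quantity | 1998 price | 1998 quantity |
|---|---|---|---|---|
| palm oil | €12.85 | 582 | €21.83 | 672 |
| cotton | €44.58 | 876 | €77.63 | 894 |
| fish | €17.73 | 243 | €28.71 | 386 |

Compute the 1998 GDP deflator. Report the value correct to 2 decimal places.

Nominal GDP 1998 = 21.83·672 + 77.63·894 + 28.71·386 = 95153.04.
Real GDP 1998 (at 1993 prices) = 12.85·672 + 44.58·894 + 17.73·386 = 55333.50.
Deflator = Nominal/Real × 100 = 95153.04/55333.50 × 100 = 171.963.

171.96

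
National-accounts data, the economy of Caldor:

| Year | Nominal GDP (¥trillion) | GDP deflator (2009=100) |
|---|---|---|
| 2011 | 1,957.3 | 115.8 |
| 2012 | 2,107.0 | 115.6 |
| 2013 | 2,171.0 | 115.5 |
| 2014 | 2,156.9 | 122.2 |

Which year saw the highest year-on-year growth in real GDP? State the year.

2012: real = 2107.0/1.156 = 1822.66; growth vs 2011 (1690.24) = 7.83%.
2013: real = 2171.0/1.155 = 1879.65; growth vs 2012 (1822.66) = 3.13%.
2014: real = 2156.9/1.222 = 1765.06; growth vs 2013 (1879.65) = -6.10%.

2012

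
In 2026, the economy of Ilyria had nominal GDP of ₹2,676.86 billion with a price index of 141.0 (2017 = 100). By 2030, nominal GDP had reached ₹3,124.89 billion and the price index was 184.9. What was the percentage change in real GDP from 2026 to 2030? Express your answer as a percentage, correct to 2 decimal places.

-10.98%

Real GDP 2026 = 2676.86 / 1.410 = 1898.48.
Real GDP 2030 = 3124.89 / 1.849 = 1690.04.
Real growth = 1690.04 / 1898.48 − 1 = -0.1098.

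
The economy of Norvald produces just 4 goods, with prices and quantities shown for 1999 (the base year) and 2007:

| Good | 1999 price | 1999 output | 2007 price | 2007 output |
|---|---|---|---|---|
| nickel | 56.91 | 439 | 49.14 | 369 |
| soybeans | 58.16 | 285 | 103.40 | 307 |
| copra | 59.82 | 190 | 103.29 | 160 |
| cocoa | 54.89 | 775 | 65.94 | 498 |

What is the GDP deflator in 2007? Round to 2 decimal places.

130.99

Nominal GDP 2007 = 49.14·369 + 103.40·307 + 103.29·160 + 65.94·498 = 99240.98.
Real GDP 2007 (at 1999 prices) = 56.91·369 + 58.16·307 + 59.82·160 + 54.89·498 = 75761.33.
Deflator = Nominal/Real × 100 = 99240.98/75761.33 × 100 = 130.992.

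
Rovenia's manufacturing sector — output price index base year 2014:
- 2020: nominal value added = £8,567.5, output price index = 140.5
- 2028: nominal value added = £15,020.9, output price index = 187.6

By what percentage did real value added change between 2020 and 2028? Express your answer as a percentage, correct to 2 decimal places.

31.31%

Real value added 2020 = 8567.5 / 1.405 = 6097.86.
Real value added 2028 = 15020.9 / 1.876 = 8006.88.
Real growth = 8006.88 / 6097.86 − 1 = 0.3131.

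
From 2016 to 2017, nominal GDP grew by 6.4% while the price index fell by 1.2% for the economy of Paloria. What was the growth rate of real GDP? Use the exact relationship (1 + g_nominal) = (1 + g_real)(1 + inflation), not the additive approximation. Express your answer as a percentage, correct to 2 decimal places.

(1 + g_nom) = (1 + g_real)(1 + π), so g_real = 1.0640 / 0.9880 − 1 = 0.07692.

7.69%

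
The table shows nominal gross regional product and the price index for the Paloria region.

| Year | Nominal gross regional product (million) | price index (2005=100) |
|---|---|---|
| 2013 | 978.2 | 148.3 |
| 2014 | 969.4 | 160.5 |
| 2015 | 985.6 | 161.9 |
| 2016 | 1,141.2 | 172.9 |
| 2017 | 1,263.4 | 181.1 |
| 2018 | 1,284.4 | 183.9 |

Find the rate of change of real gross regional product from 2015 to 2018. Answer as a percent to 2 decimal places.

Real gross regional product 2015 = 985.6/1.619 = 608.77.
Real gross regional product 2018 = 1284.4/1.839 = 698.42.
Change = 698.42/608.77 − 1 = 0.1473.

14.73%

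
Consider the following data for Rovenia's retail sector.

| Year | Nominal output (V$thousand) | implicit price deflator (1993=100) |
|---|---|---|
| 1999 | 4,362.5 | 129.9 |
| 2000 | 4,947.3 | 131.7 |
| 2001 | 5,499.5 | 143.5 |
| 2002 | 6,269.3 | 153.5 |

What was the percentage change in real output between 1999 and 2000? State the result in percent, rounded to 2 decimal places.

Real output 1999 = 4362.5/1.299 = 3358.35.
Real output 2000 = 4947.3/1.317 = 3756.49.
Change = 3756.49/3358.35 − 1 = 0.1186.

11.86%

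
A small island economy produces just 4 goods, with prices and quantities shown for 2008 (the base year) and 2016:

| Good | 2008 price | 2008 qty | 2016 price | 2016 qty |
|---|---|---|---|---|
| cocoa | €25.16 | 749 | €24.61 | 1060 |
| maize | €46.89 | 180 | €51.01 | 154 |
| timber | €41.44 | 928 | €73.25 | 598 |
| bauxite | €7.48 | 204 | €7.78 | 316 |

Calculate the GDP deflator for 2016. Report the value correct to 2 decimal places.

Nominal GDP 2016 = 24.61·1060 + 51.01·154 + 73.25·598 + 7.78·316 = 80204.12.
Real GDP 2016 (at 2008 prices) = 25.16·1060 + 46.89·154 + 41.44·598 + 7.48·316 = 61035.46.
Deflator = Nominal/Real × 100 = 80204.12/61035.46 × 100 = 131.406.

131.41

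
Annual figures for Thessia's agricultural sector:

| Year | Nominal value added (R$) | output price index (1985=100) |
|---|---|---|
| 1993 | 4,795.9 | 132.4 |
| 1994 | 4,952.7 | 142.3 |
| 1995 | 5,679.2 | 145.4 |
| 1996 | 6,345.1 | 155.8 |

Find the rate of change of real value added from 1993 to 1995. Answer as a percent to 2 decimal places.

Real value added 1993 = 4795.9/1.324 = 3622.28.
Real value added 1995 = 5679.2/1.454 = 3905.91.
Change = 3905.91/3622.28 − 1 = 0.0783.

7.83%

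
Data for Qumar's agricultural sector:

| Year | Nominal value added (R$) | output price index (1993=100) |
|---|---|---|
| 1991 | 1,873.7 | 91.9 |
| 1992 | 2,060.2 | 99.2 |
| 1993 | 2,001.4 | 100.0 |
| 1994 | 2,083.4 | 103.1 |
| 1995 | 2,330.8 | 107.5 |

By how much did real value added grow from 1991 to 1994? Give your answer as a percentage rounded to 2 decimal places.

-0.89%

Real value added 1991 = 1873.7/0.919 = 2038.85.
Real value added 1994 = 2083.4/1.031 = 2020.76.
Change = 2020.76/2038.85 − 1 = -0.0089.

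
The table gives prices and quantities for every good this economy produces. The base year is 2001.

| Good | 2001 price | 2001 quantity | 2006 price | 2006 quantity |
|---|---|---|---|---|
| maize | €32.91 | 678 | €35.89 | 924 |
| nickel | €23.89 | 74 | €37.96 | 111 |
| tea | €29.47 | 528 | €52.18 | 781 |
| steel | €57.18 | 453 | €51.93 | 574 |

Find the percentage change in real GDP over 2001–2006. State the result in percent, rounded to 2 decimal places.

Real GDP 2001 = Nominal GDP 2001 = 32.91·678 + 23.89·74 + 29.47·528 + 57.18·453 = 65543.54.
Real GDP 2006 (at 2001 prices) = 32.91·924 + 23.89·111 + 29.47·781 + 57.18·574 = 88898.02.
Real growth = 88898.02/65543.54 − 1 = 0.3563.

35.63%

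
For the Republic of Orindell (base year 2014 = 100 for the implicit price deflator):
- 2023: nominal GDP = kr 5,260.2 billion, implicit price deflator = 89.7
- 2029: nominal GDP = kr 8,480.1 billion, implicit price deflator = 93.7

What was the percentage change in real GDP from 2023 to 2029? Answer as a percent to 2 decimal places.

54.33%

Deflate each year: 2023 → 5260.2/0.897 = 5864.21; 2029 → 8480.1/0.937 = 9050.27.
So real GDP changed by 9050.27/5864.21 − 1 = 0.5433, i.e. 54.33%.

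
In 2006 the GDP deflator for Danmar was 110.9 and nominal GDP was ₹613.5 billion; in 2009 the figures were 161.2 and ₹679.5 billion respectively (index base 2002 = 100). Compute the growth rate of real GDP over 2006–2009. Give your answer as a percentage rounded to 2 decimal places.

-23.80%

Deflate each year: 2006 → 613.5/1.109 = 553.20; 2009 → 679.5/1.612 = 421.53.
So real GDP changed by 421.53/553.20 − 1 = -0.2380, i.e. -23.80%.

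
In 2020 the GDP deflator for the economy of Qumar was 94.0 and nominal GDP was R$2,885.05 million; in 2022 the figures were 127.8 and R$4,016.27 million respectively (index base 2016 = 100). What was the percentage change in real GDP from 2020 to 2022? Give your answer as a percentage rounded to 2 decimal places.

Deflate each year: 2020 → 2885.05/0.940 = 3069.20; 2022 → 4016.27/1.278 = 3142.62.
So real GDP changed by 3142.62/3069.20 − 1 = 0.0239, i.e. 2.39%.

2.39%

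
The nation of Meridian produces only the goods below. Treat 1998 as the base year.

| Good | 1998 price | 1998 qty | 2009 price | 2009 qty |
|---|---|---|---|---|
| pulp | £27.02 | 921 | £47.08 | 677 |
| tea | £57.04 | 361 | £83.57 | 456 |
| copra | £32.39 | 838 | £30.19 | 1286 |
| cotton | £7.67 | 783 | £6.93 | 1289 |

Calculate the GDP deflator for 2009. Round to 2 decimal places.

Nominal GDP 2009 = 47.08·677 + 83.57·456 + 30.19·1286 + 6.93·1289 = 117738.19.
Real GDP 2009 (at 1998 prices) = 27.02·677 + 57.04·456 + 32.39·1286 + 7.67·1289 = 95842.95.
Deflator = Nominal/Real × 100 = 117738.19/95842.95 × 100 = 122.845.

122.84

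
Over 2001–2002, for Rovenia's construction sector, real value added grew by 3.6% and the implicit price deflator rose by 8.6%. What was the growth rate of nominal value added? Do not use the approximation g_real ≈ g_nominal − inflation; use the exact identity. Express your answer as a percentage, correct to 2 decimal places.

12.51%

(1 + g_nom) = (1 + g_real)(1 + π) = 1.0360 × 1.0860 = 1.12510.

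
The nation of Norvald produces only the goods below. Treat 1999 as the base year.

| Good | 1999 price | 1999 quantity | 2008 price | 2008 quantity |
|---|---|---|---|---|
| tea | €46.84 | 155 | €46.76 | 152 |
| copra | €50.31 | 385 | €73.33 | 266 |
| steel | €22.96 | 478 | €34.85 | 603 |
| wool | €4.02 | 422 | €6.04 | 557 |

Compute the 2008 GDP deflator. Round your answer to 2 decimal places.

139.38

Nominal GDP 2008 = 46.76·152 + 73.33·266 + 34.85·603 + 6.04·557 = 50992.13.
Real GDP 2008 (at 1999 prices) = 46.84·152 + 50.31·266 + 22.96·603 + 4.02·557 = 36586.16.
Deflator = Nominal/Real × 100 = 50992.13/36586.16 × 100 = 139.375.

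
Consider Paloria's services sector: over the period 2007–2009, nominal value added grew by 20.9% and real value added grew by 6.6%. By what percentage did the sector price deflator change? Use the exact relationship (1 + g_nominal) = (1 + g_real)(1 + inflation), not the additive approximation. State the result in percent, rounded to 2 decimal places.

(1 + g_nom) = (1 + g_real)(1 + π), so π = 1.2090 / 1.0660 − 1 = 0.13415.

13.41%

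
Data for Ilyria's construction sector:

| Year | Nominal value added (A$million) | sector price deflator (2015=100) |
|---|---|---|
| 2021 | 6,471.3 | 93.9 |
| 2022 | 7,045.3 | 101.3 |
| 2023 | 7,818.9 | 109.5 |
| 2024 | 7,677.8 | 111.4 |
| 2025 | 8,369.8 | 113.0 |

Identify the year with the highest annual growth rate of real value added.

2025

2022: real = 7045.3/1.013 = 6954.89; growth vs 2021 (6891.69) = 0.92%.
2023: real = 7818.9/1.095 = 7140.55; growth vs 2022 (6954.89) = 2.67%.
2024: real = 7677.8/1.114 = 6892.10; growth vs 2023 (7140.55) = -3.48%.
2025: real = 8369.8/1.130 = 7406.90; growth vs 2024 (6892.10) = 7.47%.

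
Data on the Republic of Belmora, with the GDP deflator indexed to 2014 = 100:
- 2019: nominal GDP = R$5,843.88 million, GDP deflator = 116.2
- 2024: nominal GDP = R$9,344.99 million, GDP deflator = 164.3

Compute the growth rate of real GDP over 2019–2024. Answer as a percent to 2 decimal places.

Deflate each year: 2019 → 5843.88/1.162 = 5029.16; 2024 → 9344.99/1.643 = 5687.76.
So real GDP changed by 5687.76/5029.16 − 1 = 0.1310, i.e. 13.10%.

13.10%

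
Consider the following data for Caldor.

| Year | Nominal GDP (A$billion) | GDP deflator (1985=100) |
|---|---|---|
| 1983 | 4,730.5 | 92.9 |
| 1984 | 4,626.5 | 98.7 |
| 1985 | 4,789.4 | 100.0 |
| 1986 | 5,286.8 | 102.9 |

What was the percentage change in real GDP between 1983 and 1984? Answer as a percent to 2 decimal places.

-7.95%

Real GDP 1983 = 4730.5/0.929 = 5092.03.
Real GDP 1984 = 4626.5/0.987 = 4687.44.
Change = 4687.44/5092.03 − 1 = -0.0795.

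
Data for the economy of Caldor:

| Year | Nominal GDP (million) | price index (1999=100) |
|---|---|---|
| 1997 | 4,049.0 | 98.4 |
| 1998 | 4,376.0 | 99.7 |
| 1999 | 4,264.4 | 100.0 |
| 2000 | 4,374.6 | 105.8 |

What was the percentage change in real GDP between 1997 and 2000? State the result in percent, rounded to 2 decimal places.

Real GDP 1997 = 4049.0/0.984 = 4114.84.
Real GDP 2000 = 4374.6/1.058 = 4134.78.
Change = 4134.78/4114.84 − 1 = 0.0048.

0.48%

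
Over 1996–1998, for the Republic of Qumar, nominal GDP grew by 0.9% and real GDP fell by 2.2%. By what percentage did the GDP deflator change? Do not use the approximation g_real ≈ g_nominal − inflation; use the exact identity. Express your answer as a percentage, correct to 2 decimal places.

(1 + g_nom) = (1 + g_real)(1 + π), so π = 1.0090 / 0.9780 − 1 = 0.03170.

3.17%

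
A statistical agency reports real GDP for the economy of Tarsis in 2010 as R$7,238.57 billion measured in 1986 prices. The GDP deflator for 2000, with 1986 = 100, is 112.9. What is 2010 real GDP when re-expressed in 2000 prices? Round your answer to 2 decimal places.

R$8,172.35 billion

Real GDP in 2000 prices = Real GDP in 1986 prices × (P_2000/P_1986) = 7238.57 × 1.129 = 8172.35.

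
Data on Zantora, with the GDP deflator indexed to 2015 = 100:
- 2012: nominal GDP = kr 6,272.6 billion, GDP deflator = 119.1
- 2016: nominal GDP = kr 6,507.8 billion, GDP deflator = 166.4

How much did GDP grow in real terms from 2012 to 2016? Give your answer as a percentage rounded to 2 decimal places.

-25.74%

Deflate each year: 2012 → 6272.6/1.191 = 5266.67; 2016 → 6507.8/1.664 = 3910.94.
So real GDP changed by 3910.94/5266.67 − 1 = -0.2574, i.e. -25.74%.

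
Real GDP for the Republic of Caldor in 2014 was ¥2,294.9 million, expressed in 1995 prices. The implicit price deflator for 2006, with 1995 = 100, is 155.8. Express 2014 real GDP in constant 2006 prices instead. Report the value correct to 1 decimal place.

¥3,575.5 million

Real GDP in 2006 prices = Real GDP in 1995 prices × (P_2006/P_1995) = 2294.9 × 1.558 = 3575.45.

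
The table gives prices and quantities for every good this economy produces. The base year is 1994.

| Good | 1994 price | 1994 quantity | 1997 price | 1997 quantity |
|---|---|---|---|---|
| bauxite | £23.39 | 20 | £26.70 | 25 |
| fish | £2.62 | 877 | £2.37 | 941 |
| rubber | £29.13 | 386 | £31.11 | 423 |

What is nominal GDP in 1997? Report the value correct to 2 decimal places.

Nominal GDP 1997 = Σ (p_1997 × q_1997) = 26.70·25 + 2.37·941 + 31.11·423 = 16057.20.

£16057.20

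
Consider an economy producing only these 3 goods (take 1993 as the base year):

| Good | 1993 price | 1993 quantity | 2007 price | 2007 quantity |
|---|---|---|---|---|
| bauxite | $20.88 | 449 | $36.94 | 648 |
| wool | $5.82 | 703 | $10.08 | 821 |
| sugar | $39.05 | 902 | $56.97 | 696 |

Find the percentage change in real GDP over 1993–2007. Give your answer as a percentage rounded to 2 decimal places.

-6.58%

Real GDP 1993 = Nominal GDP 1993 = 20.88·449 + 5.82·703 + 39.05·902 = 48689.68.
Real GDP 2007 (at 1993 prices) = 20.88·648 + 5.82·821 + 39.05·696 = 45487.26.
Real growth = 45487.26/48689.68 − 1 = -0.0658.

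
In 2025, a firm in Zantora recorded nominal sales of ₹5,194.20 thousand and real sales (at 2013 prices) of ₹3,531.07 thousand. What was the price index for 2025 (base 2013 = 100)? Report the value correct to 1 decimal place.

price index = (Nominal / Real) × 100 = 5194.20 / 3531.07 × 100 = 147.10.

147.1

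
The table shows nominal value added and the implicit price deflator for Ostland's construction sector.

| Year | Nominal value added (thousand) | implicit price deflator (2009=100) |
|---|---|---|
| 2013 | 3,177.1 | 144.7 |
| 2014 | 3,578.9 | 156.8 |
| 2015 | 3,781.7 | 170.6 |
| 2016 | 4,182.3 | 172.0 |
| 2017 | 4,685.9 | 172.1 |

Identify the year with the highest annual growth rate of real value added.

2017

2014: real = 3578.9/1.568 = 2282.46; growth vs 2013 (2195.65) = 3.95%.
2015: real = 3781.7/1.706 = 2216.71; growth vs 2014 (2282.46) = -2.88%.
2016: real = 4182.3/1.720 = 2431.57; growth vs 2015 (2216.71) = 9.69%.
2017: real = 4685.9/1.721 = 2722.78; growth vs 2016 (2431.57) = 11.98%.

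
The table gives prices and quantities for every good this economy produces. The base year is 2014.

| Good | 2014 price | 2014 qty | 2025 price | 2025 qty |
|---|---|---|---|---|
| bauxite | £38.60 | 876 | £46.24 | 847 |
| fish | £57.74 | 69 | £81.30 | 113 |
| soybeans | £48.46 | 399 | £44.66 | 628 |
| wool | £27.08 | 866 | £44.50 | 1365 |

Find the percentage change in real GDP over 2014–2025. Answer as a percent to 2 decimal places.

32.30%

Real GDP 2014 = Nominal GDP 2014 = 38.60·876 + 57.74·69 + 48.46·399 + 27.08·866 = 80584.48.
Real GDP 2025 (at 2014 prices) = 38.60·847 + 57.74·113 + 48.46·628 + 27.08·1365 = 106615.90.
Real growth = 106615.90/80584.48 − 1 = 0.3230.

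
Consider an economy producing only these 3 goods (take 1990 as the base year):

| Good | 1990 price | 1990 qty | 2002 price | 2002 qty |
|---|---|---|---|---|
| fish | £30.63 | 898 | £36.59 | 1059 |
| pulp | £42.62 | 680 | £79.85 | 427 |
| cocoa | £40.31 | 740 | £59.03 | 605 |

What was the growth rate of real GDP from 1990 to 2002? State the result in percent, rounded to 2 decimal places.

-13.08%

Real GDP 1990 = Nominal GDP 1990 = 30.63·898 + 42.62·680 + 40.31·740 = 86316.74.
Real GDP 2002 (at 1990 prices) = 30.63·1059 + 42.62·427 + 40.31·605 = 75023.46.
Real growth = 75023.46/86316.74 − 1 = -0.1308.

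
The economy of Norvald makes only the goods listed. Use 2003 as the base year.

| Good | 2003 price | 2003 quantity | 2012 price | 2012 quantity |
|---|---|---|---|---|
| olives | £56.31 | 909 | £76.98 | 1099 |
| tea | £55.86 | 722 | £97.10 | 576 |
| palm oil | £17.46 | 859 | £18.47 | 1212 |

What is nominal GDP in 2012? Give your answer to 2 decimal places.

Nominal GDP 2012 = Σ (p_2012 × q_2012) = 76.98·1099 + 97.10·576 + 18.47·1212 = 162916.26.

£162916.26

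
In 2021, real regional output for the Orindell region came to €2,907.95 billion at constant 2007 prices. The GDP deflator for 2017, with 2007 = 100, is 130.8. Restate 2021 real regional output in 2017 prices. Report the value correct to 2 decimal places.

€3,803.60 billion

Real regional output in 2017 prices = Real regional output in 2007 prices × (P_2017/P_2007) = 2907.95 × 1.308 = 3803.60.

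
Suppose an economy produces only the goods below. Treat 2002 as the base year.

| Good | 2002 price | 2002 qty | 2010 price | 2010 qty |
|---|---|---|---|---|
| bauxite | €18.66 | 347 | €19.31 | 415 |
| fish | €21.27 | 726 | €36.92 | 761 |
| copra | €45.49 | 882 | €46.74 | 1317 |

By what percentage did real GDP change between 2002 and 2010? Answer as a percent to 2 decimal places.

35.14%

Real GDP 2002 = Nominal GDP 2002 = 18.66·347 + 21.27·726 + 45.49·882 = 62039.22.
Real GDP 2010 (at 2002 prices) = 18.66·415 + 21.27·761 + 45.49·1317 = 83840.70.
Real growth = 83840.70/62039.22 − 1 = 0.3514.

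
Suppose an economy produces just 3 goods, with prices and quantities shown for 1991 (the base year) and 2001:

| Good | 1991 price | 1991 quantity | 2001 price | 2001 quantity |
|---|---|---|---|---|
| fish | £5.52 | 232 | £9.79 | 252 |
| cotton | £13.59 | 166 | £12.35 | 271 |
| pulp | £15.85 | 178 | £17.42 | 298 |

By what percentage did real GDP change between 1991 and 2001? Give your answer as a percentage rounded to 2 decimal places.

54.10%

Real GDP 1991 = Nominal GDP 1991 = 5.52·232 + 13.59·166 + 15.85·178 = 6357.88.
Real GDP 2001 (at 1991 prices) = 5.52·252 + 13.59·271 + 15.85·298 = 9797.23.
Real growth = 9797.23/6357.88 − 1 = 0.5410.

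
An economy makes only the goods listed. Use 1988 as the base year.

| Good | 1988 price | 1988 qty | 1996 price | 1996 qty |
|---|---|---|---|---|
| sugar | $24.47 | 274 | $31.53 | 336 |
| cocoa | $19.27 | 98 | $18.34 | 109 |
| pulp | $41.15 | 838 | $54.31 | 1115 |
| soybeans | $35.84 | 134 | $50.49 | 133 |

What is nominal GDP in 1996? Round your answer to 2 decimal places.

Nominal GDP 1996 = Σ (p_1996 × q_1996) = 31.53·336 + 18.34·109 + 54.31·1115 + 50.49·133 = 79863.96.

$79863.96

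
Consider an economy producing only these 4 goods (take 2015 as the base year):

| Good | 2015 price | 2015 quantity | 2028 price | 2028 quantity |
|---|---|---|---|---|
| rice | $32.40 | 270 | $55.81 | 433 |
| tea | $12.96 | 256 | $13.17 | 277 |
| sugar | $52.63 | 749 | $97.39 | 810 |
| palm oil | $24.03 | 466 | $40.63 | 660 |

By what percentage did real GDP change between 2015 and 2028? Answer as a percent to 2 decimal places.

Real GDP 2015 = Nominal GDP 2015 = 32.40·270 + 12.96·256 + 52.63·749 + 24.03·466 = 62683.61.
Real GDP 2028 (at 2015 prices) = 32.40·433 + 12.96·277 + 52.63·810 + 24.03·660 = 76109.22.
Real growth = 76109.22/62683.61 − 1 = 0.2142.

21.42%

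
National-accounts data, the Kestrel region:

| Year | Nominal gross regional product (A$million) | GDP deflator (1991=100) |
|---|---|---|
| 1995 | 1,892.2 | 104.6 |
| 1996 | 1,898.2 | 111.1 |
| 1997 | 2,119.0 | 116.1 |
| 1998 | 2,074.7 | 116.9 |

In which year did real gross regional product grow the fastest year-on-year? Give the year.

1996: real = 1898.2/1.111 = 1708.55; growth vs 1995 (1808.99) = -5.55%.
1997: real = 2119.0/1.161 = 1825.15; growth vs 1996 (1708.55) = 6.82%.
1998: real = 2074.7/1.169 = 1774.76; growth vs 1997 (1825.15) = -2.76%.

1997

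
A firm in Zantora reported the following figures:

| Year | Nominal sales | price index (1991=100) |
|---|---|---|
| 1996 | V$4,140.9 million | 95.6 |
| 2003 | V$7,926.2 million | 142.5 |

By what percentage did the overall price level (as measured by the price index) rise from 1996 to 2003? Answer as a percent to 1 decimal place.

49.1%

Price-level change = 142.5 / 95.6 − 1 = 0.4906.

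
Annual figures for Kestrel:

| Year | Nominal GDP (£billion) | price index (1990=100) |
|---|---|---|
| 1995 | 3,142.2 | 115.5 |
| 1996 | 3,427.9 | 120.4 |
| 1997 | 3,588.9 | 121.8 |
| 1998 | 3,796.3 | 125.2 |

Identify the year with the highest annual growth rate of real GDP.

1996

1996: real = 3427.9/1.204 = 2847.09; growth vs 1995 (2720.52) = 4.65%.
1997: real = 3588.9/1.218 = 2946.55; growth vs 1996 (2847.09) = 3.49%.
1998: real = 3796.3/1.252 = 3032.19; growth vs 1997 (2946.55) = 2.91%.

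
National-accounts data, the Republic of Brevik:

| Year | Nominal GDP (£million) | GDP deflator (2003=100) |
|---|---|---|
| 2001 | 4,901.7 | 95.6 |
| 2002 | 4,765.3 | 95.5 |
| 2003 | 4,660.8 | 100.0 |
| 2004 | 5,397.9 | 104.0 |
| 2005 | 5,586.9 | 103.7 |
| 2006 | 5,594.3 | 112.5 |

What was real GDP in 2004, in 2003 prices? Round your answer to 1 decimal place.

Real GDP 2004 = 5397.9 / 1.040 = 5190.29.

£5,190.3 million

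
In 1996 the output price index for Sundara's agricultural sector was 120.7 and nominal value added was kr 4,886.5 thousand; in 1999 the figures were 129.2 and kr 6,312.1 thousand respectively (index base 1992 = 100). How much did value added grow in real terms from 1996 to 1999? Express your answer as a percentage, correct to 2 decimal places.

Real value added 1996 = 4886.5 / 1.207 = 4048.47.
Real value added 1999 = 6312.1 / 1.292 = 4885.53.
Real growth = 4885.53 / 4048.47 − 1 = 0.2068.

20.68%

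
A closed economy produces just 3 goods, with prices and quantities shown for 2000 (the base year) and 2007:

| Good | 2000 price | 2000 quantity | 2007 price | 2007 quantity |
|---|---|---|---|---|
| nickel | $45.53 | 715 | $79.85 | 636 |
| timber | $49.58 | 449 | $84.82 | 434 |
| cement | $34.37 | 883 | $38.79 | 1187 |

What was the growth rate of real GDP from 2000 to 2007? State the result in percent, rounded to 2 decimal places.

Real GDP 2000 = Nominal GDP 2000 = 45.53·715 + 49.58·449 + 34.37·883 = 85164.08.
Real GDP 2007 (at 2000 prices) = 45.53·636 + 49.58·434 + 34.37·1187 = 91271.99.
Real growth = 91271.99/85164.08 − 1 = 0.0717.

7.17%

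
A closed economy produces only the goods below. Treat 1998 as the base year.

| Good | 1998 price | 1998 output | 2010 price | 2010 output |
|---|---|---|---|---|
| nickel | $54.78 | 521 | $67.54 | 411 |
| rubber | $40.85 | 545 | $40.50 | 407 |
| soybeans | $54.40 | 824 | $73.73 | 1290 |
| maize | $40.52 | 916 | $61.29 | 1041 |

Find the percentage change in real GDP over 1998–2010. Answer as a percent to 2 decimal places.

Real GDP 1998 = Nominal GDP 1998 = 54.78·521 + 40.85·545 + 54.40·824 + 40.52·916 = 132745.55.
Real GDP 2010 (at 1998 prices) = 54.78·411 + 40.85·407 + 54.40·1290 + 40.52·1041 = 151497.85.
Real growth = 151497.85/132745.55 − 1 = 0.1413.

14.13%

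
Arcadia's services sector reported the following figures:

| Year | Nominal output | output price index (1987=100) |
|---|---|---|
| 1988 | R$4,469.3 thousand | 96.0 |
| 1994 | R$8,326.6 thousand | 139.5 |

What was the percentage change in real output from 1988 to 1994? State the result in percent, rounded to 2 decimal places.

Deflate each year: 1988 → 4469.3/0.960 = 4655.52; 1994 → 8326.6/1.395 = 5968.89.
So real output changed by 5968.89/4655.52 − 1 = 0.2821, i.e. 28.21%.

28.21%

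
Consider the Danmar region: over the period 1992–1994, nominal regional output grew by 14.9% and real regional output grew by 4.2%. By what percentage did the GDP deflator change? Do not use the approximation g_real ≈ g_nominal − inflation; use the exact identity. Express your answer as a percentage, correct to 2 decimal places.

10.27%

(1 + g_nom) = (1 + g_real)(1 + π), so π = 1.1490 / 1.0420 − 1 = 0.10269.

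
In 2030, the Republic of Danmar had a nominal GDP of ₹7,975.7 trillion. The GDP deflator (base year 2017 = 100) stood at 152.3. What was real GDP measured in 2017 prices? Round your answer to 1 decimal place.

Real GDP = Nominal / (GDP deflator/100) = 7975.7 / 1.523 = 5236.84.

₹5,236.8 trillion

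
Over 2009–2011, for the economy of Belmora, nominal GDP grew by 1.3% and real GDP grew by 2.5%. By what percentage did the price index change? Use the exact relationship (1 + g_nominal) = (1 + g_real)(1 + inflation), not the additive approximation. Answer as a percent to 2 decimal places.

(1 + g_nom) = (1 + g_real)(1 + π), so π = 1.0130 / 1.0250 − 1 = -0.01171.

-1.17%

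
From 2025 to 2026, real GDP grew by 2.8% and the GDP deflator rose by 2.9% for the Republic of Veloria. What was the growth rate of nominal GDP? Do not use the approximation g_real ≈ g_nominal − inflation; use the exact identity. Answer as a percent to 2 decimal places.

(1 + g_nom) = (1 + g_real)(1 + π) = 1.0280 × 1.0290 = 1.05781.

5.78%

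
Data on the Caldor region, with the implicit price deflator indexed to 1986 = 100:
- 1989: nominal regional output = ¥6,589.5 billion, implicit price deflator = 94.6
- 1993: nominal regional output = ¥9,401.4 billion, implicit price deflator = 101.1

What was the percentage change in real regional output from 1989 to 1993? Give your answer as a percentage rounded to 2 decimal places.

33.50%

Real regional output 1989 = 6589.5 / 0.946 = 6965.64.
Real regional output 1993 = 9401.4 / 1.011 = 9299.11.
Real growth = 9299.11 / 6965.64 − 1 = 0.3350.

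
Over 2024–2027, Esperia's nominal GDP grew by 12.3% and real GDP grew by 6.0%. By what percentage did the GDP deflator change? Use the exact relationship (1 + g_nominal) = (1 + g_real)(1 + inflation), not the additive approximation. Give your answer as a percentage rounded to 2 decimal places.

5.94%

(1 + g_nom) = (1 + g_real)(1 + π), so π = 1.1230 / 1.0600 − 1 = 0.05943.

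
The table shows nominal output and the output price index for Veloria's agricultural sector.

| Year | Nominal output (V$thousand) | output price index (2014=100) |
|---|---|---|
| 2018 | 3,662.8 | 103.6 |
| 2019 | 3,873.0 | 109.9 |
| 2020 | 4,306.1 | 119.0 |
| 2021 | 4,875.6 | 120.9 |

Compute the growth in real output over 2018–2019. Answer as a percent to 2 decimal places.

-0.32%

Real output 2018 = 3662.8/1.036 = 3535.52.
Real output 2019 = 3873.0/1.099 = 3524.11.
Change = 3524.11/3535.52 − 1 = -0.0032.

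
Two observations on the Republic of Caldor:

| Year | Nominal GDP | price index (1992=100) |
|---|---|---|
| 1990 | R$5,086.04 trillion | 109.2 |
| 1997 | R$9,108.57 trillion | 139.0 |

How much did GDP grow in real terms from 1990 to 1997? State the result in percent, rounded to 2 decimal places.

Deflate each year: 1990 → 5086.04/1.092 = 4657.55; 1997 → 9108.57/1.390 = 6552.93.
So real GDP changed by 6552.93/4657.55 − 1 = 0.4069, i.e. 40.69%.

40.69%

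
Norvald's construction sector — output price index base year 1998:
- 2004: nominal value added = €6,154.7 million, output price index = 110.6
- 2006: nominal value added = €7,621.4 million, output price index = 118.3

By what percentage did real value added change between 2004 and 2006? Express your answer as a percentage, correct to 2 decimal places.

Deflate each year: 2004 → 6154.7/1.106 = 5564.83; 2006 → 7621.4/1.183 = 6442.43.
So real value added changed by 6442.43/5564.83 − 1 = 0.1577, i.e. 15.77%.

15.77%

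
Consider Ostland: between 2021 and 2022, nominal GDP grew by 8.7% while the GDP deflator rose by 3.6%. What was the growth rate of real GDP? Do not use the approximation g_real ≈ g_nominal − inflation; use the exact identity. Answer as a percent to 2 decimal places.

4.92%

(1 + g_nom) = (1 + g_real)(1 + π), so g_real = 1.0870 / 1.0360 − 1 = 0.04923.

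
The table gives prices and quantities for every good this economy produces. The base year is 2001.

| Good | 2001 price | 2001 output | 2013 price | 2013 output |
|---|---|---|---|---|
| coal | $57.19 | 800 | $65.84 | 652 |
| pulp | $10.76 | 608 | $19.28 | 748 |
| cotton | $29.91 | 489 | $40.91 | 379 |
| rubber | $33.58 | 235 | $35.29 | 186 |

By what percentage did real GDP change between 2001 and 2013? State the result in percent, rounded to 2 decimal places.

Real GDP 2001 = Nominal GDP 2001 = 57.19·800 + 10.76·608 + 29.91·489 + 33.58·235 = 74811.37.
Real GDP 2013 (at 2001 prices) = 57.19·652 + 10.76·748 + 29.91·379 + 33.58·186 = 62918.13.
Real growth = 62918.13/74811.37 − 1 = -0.1590.

-15.90%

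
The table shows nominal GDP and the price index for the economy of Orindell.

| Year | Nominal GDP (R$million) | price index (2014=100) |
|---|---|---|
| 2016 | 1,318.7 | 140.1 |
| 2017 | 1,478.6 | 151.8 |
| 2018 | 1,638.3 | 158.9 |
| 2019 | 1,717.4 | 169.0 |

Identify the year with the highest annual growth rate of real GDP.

2018

2017: real = 1478.6/1.518 = 974.04; growth vs 2016 (941.26) = 3.48%.
2018: real = 1638.3/1.589 = 1031.03; growth vs 2017 (974.04) = 5.85%.
2019: real = 1717.4/1.690 = 1016.21; growth vs 2018 (1031.03) = -1.44%.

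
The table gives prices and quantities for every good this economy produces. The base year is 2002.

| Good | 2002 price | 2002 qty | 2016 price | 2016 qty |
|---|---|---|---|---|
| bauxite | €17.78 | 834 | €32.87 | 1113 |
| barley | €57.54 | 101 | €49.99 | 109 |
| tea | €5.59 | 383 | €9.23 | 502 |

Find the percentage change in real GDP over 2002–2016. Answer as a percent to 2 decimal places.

26.72%

Real GDP 2002 = Nominal GDP 2002 = 17.78·834 + 57.54·101 + 5.59·383 = 22781.03.
Real GDP 2016 (at 2002 prices) = 17.78·1113 + 57.54·109 + 5.59·502 = 28867.18.
Real growth = 28867.18/22781.03 − 1 = 0.2672.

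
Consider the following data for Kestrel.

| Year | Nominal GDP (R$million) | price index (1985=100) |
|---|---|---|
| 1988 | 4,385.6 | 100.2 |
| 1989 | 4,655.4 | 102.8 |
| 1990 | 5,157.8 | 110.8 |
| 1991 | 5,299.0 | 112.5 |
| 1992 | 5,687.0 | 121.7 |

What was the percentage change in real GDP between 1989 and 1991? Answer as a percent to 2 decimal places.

4.01%

Real GDP 1989 = 4655.4/1.028 = 4528.60.
Real GDP 1991 = 5299.0/1.125 = 4710.22.
Change = 4710.22/4528.60 − 1 = 0.0401.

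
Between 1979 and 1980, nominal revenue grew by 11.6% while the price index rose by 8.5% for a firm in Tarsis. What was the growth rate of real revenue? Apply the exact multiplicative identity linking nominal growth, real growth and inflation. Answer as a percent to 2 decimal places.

2.86%

(1 + g_nom) = (1 + g_real)(1 + π), so g_real = 1.1160 / 1.0850 − 1 = 0.02857.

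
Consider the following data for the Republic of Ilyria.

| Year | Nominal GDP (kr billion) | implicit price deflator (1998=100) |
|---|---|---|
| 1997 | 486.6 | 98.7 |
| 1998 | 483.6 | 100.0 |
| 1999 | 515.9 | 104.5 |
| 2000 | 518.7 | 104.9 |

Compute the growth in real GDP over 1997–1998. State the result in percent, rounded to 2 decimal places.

Real GDP 1997 = 486.6/0.987 = 493.01.
Real GDP 1998 = 483.6/1.000 = 483.60.
Change = 483.60/493.01 − 1 = -0.0191.

-1.91%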